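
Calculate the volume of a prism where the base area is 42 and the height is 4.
Volume = base area * height
Volume = 42 * 4
Volume = 168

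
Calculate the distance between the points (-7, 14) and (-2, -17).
Using the distance formula: d = sqrt((x₂-x₁)² + (y₂-y₁)²)
dx = (-2) - (-7) = 5
dy = (-17) - 14 = -31
d = sqrt(5² + (-31)²) = sqrt(25 + 961) = sqrt(986) = 31.40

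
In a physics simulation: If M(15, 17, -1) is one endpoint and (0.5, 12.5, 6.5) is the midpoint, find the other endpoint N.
N = (2×0.5 - 15, 2×12.5 - 17, 2×6.5 - (-1)) = (-14, 8, 14)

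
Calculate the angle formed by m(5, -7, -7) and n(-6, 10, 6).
m·n = -142, |m|² = 123, |n|² = 172
cos θ = -142/√21156 ≈ -0.9763
θ ≈ 167.5°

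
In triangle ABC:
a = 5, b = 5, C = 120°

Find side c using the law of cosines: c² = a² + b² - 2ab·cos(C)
c² = 5² + 5² - 2·5·5·cos(120°)
c² = 25 + 25 - 50·-0.5000 = 75
c = √75 = 8.66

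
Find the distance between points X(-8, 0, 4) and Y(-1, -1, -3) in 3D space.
d = √[(7)² + (-1)² + (-7)²] = √99 = 9.95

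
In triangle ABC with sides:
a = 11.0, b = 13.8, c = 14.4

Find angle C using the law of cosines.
cos(C) = (a² + b² - c²)/(2ab)
cos(C) = (11.0² + 13.8² - 14.4²)/(2·11.0·13.8) = 104.08/303.6 = 0.342819
C = arccos(0.342819) = 69.95°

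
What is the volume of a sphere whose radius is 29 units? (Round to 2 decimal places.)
Volume = (4/3) * pi * r³
Volume = (4/3) * pi * 29³
Volume = (4/3) * pi * 24389
Volume = 102160.40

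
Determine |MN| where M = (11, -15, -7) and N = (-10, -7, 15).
d = √[(-21)² + (8)² + (22)²] = √989 = 31.45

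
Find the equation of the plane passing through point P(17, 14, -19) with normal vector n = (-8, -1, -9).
d = n·P = (-8)(17) + (-1)(14) + (-9)(-19) = 21
Plane: -8x - y - 9z = 21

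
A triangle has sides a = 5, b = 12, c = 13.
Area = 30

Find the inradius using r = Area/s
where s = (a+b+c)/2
s = (5+12+13)/2 = 15
r = Area/s = 30/15 = 2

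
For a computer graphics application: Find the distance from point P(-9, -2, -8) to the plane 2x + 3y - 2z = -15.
d = |2(-9) + 3(-2) + (-2)(-8) - (-15)| / √(2² + 3² + (-2)²) = 7/√17 = 1.698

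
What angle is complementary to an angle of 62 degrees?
Complementary angles sum to 90 degrees.
Other angle = 90 - 62
Other angle = 28 degrees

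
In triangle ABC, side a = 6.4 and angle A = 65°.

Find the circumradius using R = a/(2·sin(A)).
R = a/(2·sin(A)) = 6.4/(2·sin(65°))
R = 6.4/(2·0.906308) = 6.4/1.812616 = 3.531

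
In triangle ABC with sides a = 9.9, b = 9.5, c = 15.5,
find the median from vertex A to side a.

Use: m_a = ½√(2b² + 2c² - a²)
m_a = ½√(2·9.5² + 2·15.5² - 9.9²)
m_a = ½√(180.5 + 480.5 - 98.01) = ½√562.99 = 11.86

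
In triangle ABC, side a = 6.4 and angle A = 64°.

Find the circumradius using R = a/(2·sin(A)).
R = a/(2·sin(A)) = 6.4/(2·sin(64°))
R = 6.4/(2·0.898794) = 6.4/1.797588 = 3.56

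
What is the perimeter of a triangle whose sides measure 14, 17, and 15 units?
Perimeter = sum of all sides
Perimeter = 14 + 17 + 15
Perimeter = 46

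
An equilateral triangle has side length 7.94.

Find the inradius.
For an equilateral triangle, r = s/(2√3) where s is the side.
r = 7.94/(2√3) = 7.94/3.464102 = 2.292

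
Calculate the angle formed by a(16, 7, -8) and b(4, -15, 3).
a·b = -65, |a|² = 369, |b|² = 250
cos θ = -65/√92250 ≈ -0.214
θ ≈ 102.4°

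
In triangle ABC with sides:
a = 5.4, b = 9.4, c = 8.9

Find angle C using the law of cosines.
cos(C) = (a² + b² - c²)/(2ab)
cos(C) = (5.4² + 9.4² - 8.9²)/(2·5.4·9.4) = 38.31/101.52 = 0.377364
C = arccos(0.377364) = 67.83°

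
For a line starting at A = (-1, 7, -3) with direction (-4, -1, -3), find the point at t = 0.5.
P(0.5) = (-1 + (-4)(0.5), 7 + (-1)(0.5), -3 + (-3)(0.5)) = (-3, 6.5, -4.5)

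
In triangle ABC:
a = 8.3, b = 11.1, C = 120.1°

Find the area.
Using A = ½ab·sin(C):
A = ½·8.3·11.1·sin(120.1°) = ½·92.13·0.865151 = 39.85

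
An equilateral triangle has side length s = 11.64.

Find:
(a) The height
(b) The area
(a) Height h = s·√3/2 = 11.64·√3/2 = 10.08
(b) Area = (√3/4)·s² = (√3/4)·11.64² = (√3/4)·135.49 = 58.67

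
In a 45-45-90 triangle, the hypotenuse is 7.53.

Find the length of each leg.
In a 45-45-90 triangle, hypotenuse = leg·√2  →  leg = hypotenuse/√2
leg = 7.53/√2 = 5.325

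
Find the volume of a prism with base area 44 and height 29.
Volume = base area * height
Volume = 44 * 29
Volume = 1276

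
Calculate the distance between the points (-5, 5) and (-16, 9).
Using the distance formula: d = sqrt((x₂-x₁)² + (y₂-y₁)²)
dx = (-16) - (-5) = -11
dy = 9 - 5 = 4
d = sqrt((-11)² + 4²) = sqrt(121 + 16) = sqrt(137) = 11.70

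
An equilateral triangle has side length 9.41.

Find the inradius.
For an equilateral triangle, r = s/(2√3) where s is the side.
r = 9.41/(2√3) = 9.41/3.464102 = 2.716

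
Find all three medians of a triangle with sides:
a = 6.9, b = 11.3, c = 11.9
Using m_x = ½√(2y² + 2z² - x²):
m_a = ½√(2·11.3² + 2·11.9² - 6.9²) = ½√490.99 = 11.08
m_b = ½√(2·6.9² + 2·11.9² - 11.3²) = ½√250.75 = 7.918
m_c = ½√(2·6.9² + 2·11.3² - 11.9²) = ½√208.99 = 7.228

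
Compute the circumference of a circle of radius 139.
Circumference = 2 * pi * r
Circumference = 2 * pi * 139
Circumference = 873.36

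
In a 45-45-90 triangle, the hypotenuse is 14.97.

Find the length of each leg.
In a 45-45-90 triangle, hypotenuse = leg·√2  →  leg = hypotenuse/√2
leg = 14.97/√2 = 10.59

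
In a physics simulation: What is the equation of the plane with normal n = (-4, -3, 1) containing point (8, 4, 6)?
d = n·P = (-4)(8) + (-3)(4) + (1)(6) = -38
Plane: -4x - 3y + z = -38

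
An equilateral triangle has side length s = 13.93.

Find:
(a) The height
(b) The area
(a) Height h = s·√3/2 = 13.93·√3/2 = 12.06
(b) Area = (√3/4)·s² = (√3/4)·13.93² = (√3/4)·194.045 = 84.02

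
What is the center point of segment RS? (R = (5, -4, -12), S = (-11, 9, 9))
Midpoint = ((5-11)/2, (-4+9)/2, (-12+9)/2) = (-3, 2.5, -1.5)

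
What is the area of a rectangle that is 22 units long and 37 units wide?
Area = length * width
Area = 22 * 37
Area = 814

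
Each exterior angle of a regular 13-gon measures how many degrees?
Exterior angle of a regular n-gon = 360/n
Exterior angle = 360/13
Exterior angle = 27.69 degrees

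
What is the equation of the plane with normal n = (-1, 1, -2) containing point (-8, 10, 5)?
d = n·P = (-1)(-8) + (1)(10) + (-2)(5) = 8
Plane: -x + y - 2z = 8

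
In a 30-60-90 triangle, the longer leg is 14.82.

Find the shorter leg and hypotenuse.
In a 30-60-90 triangle, sides are in ratio 1 : √3 : 2.
Long leg = short leg·√3  →  short leg = 14.82/√3 = 8.556
Hypotenuse = 2·(short leg) = 2·14.82/√3 = 17.11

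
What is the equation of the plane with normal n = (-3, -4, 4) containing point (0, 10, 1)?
d = n·P = (-3)(0) + (-4)(10) + (4)(1) = -36
Plane: -3x - 4y + 4z = -36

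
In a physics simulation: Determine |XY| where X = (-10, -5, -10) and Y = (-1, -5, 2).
d = √[(9)² + (0)² + (12)²] = √225 = 15.0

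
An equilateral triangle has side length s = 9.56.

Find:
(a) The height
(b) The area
(a) Height h = s·√3/2 = 9.56·√3/2 = 8.279
(b) Area = (√3/4)·s² = (√3/4)·9.56² = (√3/4)·91.3936 = 39.57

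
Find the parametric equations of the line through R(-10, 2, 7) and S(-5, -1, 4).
Direction vector d = S - R = (5, -3, -3)
x = -10 + 5t, y = 2 - 3t, z = 7 - 3t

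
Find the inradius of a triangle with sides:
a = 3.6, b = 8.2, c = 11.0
s = (a+b+c)/2 = (3.6+8.2+11.0)/2 = 11.4
Area = √(s(s-a)(s-b)(s-c)) = √(11.4·7.8·3.2·0.4) = 10.6685
r = Area/s = 10.6685/11.4 = 0.9358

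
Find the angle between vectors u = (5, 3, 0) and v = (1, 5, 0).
u·v = 20, |u|² = 34, |v|² = 26
cos θ = 20/√884 ≈ 0.6727
θ ≈ 47.73°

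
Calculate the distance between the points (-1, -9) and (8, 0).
Using the distance formula: d = sqrt((x₂-x₁)² + (y₂-y₁)²)
dx = 8 - (-1) = 9
dy = 0 - (-9) = 9
d = sqrt(9² + 9²) = sqrt(81 + 81) = sqrt(162) = 12.73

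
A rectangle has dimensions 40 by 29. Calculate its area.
Area = length * width
Area = 40 * 29
Area = 1160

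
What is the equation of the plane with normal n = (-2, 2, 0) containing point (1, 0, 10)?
d = n·P = (-2)(1) + (2)(0) + (0)(10) = -2
Plane: -2x + 2y = -2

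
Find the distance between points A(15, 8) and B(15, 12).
Using the distance formula: d = sqrt((x₂-x₁)² + (y₂-y₁)²)
dx = 15 - 15 = 0
dy = 12 - 8 = 4
d = sqrt(0² + 4²) = sqrt(0 + 16) = sqrt(16) = 4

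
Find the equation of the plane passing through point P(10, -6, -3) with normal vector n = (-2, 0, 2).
d = n·P = (-2)(10) + (0)(-6) + (2)(-3) = -26
Plane: -2x + 2z = -26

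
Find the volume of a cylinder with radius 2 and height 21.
Volume = pi * r² * h
Volume = pi * 2² * 21
Volume = pi * 4 * 21
Volume = pi * 84
Volume = 263.89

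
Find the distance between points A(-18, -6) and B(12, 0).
Using the distance formula: d = sqrt((x₂-x₁)² + (y₂-y₁)²)
dx = 12 - (-18) = 30
dy = 0 - (-6) = 6
d = sqrt(30² + 6²) = sqrt(900 + 36) = sqrt(936) = 30.59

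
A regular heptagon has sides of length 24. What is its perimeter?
Perimeter = number of sides * side length
Perimeter = 7 * 24
Perimeter = 168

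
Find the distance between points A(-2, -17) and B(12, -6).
Using the distance formula: d = sqrt((x₂-x₁)² + (y₂-y₁)²)
dx = 12 - (-2) = 14
dy = (-6) - (-17) = 11
d = sqrt(14² + 11²) = sqrt(196 + 121) = sqrt(317) = 17.80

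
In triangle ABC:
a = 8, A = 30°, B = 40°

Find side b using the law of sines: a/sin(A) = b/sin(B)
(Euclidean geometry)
b = a·sin(B)/sin(A) = 8·sin(40°)/sin(30°)
b = 8·0.642788/0.500000 = 10.28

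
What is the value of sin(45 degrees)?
sin(45 degrees) = sqrt(2)/2
Decimal approximation: 0.7071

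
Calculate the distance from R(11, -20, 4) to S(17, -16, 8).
d = √[(6)² + (4)² + (4)²] = √68 = 8.246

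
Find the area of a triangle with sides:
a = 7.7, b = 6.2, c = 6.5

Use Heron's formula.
s = (a+b+c)/2 = (7.7+6.2+6.5)/2 = 10.2
A = √(s(s-a)(s-b)(s-c)) = √(10.2·2.5·4·3.7)
A = √377.4 = 19.43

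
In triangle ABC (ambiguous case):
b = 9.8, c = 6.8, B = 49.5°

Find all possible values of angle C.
sin(C)/c = sin(B)/b  →  sin(C) = c·sin(B)/b = 6.8·sin(49.5°)/9.8 = 0.527629
C₁ = arcsin(0.527629) = 31.85°,  C₂ = 180° - C₁ = 148.15°
Check C₂: A = 180° - 49.5° - 148.15° = -17.65° ≤ 0, rejected
C = 31.85° (one solution)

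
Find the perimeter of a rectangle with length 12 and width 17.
Perimeter = 2 * (length + width)
Perimeter = 2 * (12 + 17)
Perimeter = 2 * 29
Perimeter = 58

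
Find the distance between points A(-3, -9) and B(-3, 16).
Using the distance formula: d = sqrt((x₂-x₁)² + (y₂-y₁)²)
dx = (-3) - (-3) = 0
dy = 16 - (-9) = 25
d = sqrt(0² + 25²) = sqrt(0 + 625) = sqrt(625) = 25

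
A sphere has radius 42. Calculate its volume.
Volume = (4/3) * pi * r³
Volume = (4/3) * pi * 42³
Volume = (4/3) * pi * 74088
Volume = 310339.09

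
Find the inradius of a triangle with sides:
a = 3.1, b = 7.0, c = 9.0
s = (a+b+c)/2 = (3.1+7.0+9.0)/2 = 9.55
Area = √(s(s-a)(s-b)(s-c)) = √(9.55·6.45·2.55·0.55) = 9.29465
r = Area/s = 9.29465/9.55 = 0.9733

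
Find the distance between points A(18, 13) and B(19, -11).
Using the distance formula: d = sqrt((x₂-x₁)² + (y₂-y₁)²)
dx = 19 - 18 = 1
dy = (-11) - 13 = -24
d = sqrt(1² + (-24)²) = sqrt(1 + 576) = sqrt(577) = 24.02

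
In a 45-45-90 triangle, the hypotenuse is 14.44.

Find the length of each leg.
In a 45-45-90 triangle, hypotenuse = leg·√2  →  leg = hypotenuse/√2
leg = 14.44/√2 = 10.21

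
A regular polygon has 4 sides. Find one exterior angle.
Exterior angle of a regular n-gon = 360/n
Exterior angle = 360/4
Exterior angle = 90 degrees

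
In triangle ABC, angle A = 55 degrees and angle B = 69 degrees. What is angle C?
Sum of angles in a triangle = 180 degrees
Third angle = 180 - 55 - 69
Third angle = 56 degrees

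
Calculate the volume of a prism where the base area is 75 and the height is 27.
Volume = base area * height
Volume = 75 * 27
Volume = 2025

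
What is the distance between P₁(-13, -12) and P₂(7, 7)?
Using the distance formula: d = sqrt((x₂-x₁)² + (y₂-y₁)²)
dx = 7 - (-13) = 20
dy = 7 - (-12) = 19
d = sqrt(20² + 19²) = sqrt(400 + 361) = sqrt(761) = 27.59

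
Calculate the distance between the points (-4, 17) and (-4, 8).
Using the distance formula: d = sqrt((x₂-x₁)² + (y₂-y₁)²)
dx = (-4) - (-4) = 0
dy = 8 - 17 = -9
d = sqrt(0² + (-9)²) = sqrt(0 + 81) = sqrt(81) = 9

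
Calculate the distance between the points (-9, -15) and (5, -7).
Using the distance formula: d = sqrt((x₂-x₁)² + (y₂-y₁)²)
dx = 5 - (-9) = 14
dy = (-7) - (-15) = 8
d = sqrt(14² + 8²) = sqrt(196 + 64) = sqrt(260) = 16.12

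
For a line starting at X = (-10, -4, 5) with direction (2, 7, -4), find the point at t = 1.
P(1) = (-10 + 2(1), -4 + 7(1), 5 + (-4)(1)) = (-8, 3, 1)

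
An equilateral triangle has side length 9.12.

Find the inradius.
For an equilateral triangle, r = s/(2√3) where s is the side.
r = 9.12/(2√3) = 9.12/3.464102 = 2.633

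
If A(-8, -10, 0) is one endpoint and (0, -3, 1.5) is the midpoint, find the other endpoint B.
B = (2×0 - (-8), 2×(-3) - (-10), 2×1.5 - 0) = (8, 4, 3)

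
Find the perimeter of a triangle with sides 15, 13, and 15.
Perimeter = sum of all sides
Perimeter = 15 + 13 + 15
Perimeter = 43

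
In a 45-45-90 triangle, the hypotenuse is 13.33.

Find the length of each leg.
In a 45-45-90 triangle, hypotenuse = leg·√2  →  leg = hypotenuse/√2
leg = 13.33/√2 = 9.426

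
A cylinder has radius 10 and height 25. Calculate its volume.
Volume = pi * r² * h
Volume = pi * 10² * 25
Volume = pi * 100 * 25
Volume = pi * 2500
Volume = 7853.98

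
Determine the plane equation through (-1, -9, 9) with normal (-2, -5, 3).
d = n·P = (-2)(-1) + (-5)(-9) + (3)(9) = 74
Plane: -2x - 5y + 3z = 74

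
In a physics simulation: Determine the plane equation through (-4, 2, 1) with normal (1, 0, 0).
d = n·P = (1)(-4) + (0)(2) + (0)(1) = -4
Plane: x = -4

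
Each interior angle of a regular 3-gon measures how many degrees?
Interior angle of a regular n-gon = (n-2)*180/n
Interior angle = (3-2)*180/3
Interior angle = 1*180/3
Interior angle = 180/3
Interior angle = 60 degrees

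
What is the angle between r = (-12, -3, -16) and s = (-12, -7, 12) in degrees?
r·s = -27, |r|² = 409, |s|² = 337
cos θ = -27/√137833 ≈ -0.07273
θ ≈ 94.17°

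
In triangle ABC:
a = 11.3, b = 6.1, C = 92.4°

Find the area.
Using A = ½ab·sin(C):
A = ½·11.3·6.1·sin(92.4°) = ½·68.93·0.999123 = 34.43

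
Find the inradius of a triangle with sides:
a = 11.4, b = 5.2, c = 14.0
s = (a+b+c)/2 = (11.4+5.2+14.0)/2 = 15.3
Area = √(s(s-a)(s-b)(s-c)) = √(15.3·3.9·10.1·1.3) = 27.9905
r = Area/s = 27.9905/15.3 = 1.829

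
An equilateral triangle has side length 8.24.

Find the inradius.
For an equilateral triangle, r = s/(2√3) where s is the side.
r = 8.24/(2√3) = 8.24/3.464102 = 2.379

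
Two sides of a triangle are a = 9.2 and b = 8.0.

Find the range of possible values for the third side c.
By the triangle inequality: |a - b| < c < a + b
|9.2 - 8.0| < c < 9.2 + 8.0
1.2 < c < 17.2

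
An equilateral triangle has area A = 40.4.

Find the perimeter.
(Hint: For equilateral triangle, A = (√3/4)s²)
A = (√3/4)s²  →  s² = 4A/√3 = 4·40.4/√3 = 93.2998
s = 9.65918
Perimeter = 3s = 28.98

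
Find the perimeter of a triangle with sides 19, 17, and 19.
Perimeter = sum of all sides
Perimeter = 19 + 17 + 19
Perimeter = 55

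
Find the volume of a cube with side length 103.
Volume = s³
Volume = 103³
Volume = 1092727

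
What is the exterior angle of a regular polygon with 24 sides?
Exterior angle of a regular n-gon = 360/n
Exterior angle = 360/24
Exterior angle = 15 degrees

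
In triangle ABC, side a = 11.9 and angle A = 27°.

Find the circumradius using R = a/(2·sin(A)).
R = a/(2·sin(A)) = 11.9/(2·sin(27°))
R = 11.9/(2·0.453990) = 11.9/0.907981 = 13.11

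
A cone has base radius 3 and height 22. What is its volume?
Volume = (1/3) * pi * r² * h
Volume = (1/3) * pi * 3² * 22
Volume = (1/3) * pi * 9 * 22
Volume = (1/3) * pi * 198
Volume = 207.35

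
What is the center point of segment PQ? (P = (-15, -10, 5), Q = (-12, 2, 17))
Midpoint = ((-15-12)/2, (-10+2)/2, (5+17)/2) = (-13.5, -4, 11)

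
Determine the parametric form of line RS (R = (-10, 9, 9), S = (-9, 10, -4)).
Direction vector d = S - R = (1, 1, -13)
x = -10 + t, y = 9 + t, z = 9 - 13t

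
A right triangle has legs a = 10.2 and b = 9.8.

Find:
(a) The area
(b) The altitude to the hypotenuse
(a) Area = ½ab = ½·10.2·9.8 = 49.98
(b) Hypotenuse c = √(10.2² + 9.8²) = √200.08 = 14.145
    Area = ½·c·h_c  →  h_c = 2·Area/c = 2·49.98/14.145 = 7.067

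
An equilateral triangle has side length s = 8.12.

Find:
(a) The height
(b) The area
(a) Height h = s·√3/2 = 8.12·√3/2 = 7.032
(b) Area = (√3/4)·s² = (√3/4)·8.12² = (√3/4)·65.9344 = 28.55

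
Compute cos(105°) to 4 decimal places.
cos(105 degrees) = -0.2588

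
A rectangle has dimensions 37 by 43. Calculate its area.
Area = length * width
Area = 37 * 43
Area = 1591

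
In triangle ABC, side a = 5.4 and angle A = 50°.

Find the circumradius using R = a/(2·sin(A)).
R = a/(2·sin(A)) = 5.4/(2·sin(50°))
R = 5.4/(2·0.766044) = 5.4/1.532089 = 3.525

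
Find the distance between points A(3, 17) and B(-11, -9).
Using the distance formula: d = sqrt((x₂-x₁)² + (y₂-y₁)²)
dx = (-11) - 3 = -14
dy = (-9) - 17 = -26
d = sqrt((-14)² + (-26)²) = sqrt(196 + 676) = sqrt(872) = 29.53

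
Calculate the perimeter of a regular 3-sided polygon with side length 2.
Perimeter = number of sides * side length
Perimeter = 3 * 2
Perimeter = 6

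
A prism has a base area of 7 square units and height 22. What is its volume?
Volume = base area * height
Volume = 7 * 22
Volume = 154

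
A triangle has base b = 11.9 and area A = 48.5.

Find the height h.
A = ½bh  →  h = 2A/b
h = 2·48.5/11.9 = 8.151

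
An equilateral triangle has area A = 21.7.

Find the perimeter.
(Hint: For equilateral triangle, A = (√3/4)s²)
A = (√3/4)s²  →  s² = 4A/√3 = 4·21.7/√3 = 50.114
s = 7.07912
Perimeter = 3s = 21.24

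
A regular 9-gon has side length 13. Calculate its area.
For a regular 9-gon with side length s = 13:
Apothem a = s / (2*tan(pi/9)) = 13 / (2*tan(pi/9)) ≈ 17.8586
Perimeter P = 9 * 13 = 117
Area = (1/2) * P * a = (1/2) * 117 * 17.8586 = 1044.73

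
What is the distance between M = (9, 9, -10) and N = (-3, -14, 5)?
d = √[(-12)² + (-23)² + (15)²] = √898 = 29.97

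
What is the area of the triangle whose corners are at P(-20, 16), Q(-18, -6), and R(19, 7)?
Using the coordinate formula: Area = (1/2)|x₁(y₂-y₃) + x₂(y₃-y₁) + x₃(y₁-y₂)|
Area = (1/2)|(-20)((-6)-7) + (-18)(7-16) + 19(16-(-6))|
Area = (1/2)|(-20)*(-13) + (-18)*(-9) + 19*22|
Area = (1/2)|260 + 162 + 418|
Area = (1/2)*840 = 420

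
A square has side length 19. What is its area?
Area = s²
Area = 19²
Area = 361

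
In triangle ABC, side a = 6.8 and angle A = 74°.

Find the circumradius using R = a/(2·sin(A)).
R = a/(2·sin(A)) = 6.8/(2·sin(74°))
R = 6.8/(2·0.961262) = 6.8/1.922523 = 3.537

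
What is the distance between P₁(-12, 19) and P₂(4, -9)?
Using the distance formula: d = sqrt((x₂-x₁)² + (y₂-y₁)²)
dx = 4 - (-12) = 16
dy = (-9) - 19 = -28
d = sqrt(16² + (-28)²) = sqrt(256 + 784) = sqrt(1040) = 32.25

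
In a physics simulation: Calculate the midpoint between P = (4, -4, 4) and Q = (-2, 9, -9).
Midpoint = ((4-2)/2, (-4+9)/2, (4-9)/2) = (1, 2.5, -2.5)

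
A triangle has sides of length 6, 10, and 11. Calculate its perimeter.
Perimeter = sum of all sides
Perimeter = 6 + 10 + 11
Perimeter = 27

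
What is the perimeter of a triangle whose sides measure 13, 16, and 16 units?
Perimeter = sum of all sides
Perimeter = 13 + 16 + 16
Perimeter = 45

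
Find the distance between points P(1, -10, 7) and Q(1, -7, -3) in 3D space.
d = √[(0)² + (3)² + (-10)²] = √109 = 10.44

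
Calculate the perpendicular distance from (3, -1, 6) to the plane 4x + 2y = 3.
d = |4(3) + 2(-1) + 0(6) - (3)| / √(4² + 2² + 0²) = 7/√20 = 1.565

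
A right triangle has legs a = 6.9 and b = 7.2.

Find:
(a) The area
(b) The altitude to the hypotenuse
(a) Area = ½ab = ½·6.9·7.2 = 24.84
(b) Hypotenuse c = √(6.9² + 7.2²) = √99.45 = 9.97246
    Area = ½·c·h_c  →  h_c = 2·Area/c = 2·24.84/9.97246 = 4.982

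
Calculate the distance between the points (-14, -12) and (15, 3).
Using the distance formula: d = sqrt((x₂-x₁)² + (y₂-y₁)²)
dx = 15 - (-14) = 29
dy = 3 - (-12) = 15
d = sqrt(29² + 15²) = sqrt(841 + 225) = sqrt(1066) = 32.65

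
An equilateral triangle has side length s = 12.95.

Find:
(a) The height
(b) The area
(a) Height h = s·√3/2 = 12.95·√3/2 = 11.22
(b) Area = (√3/4)·s² = (√3/4)·12.95² = (√3/4)·167.702 = 72.62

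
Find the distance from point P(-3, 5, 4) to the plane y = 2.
d = |0(-3) + 1(5) + 0(4) - (2)| / √(0² + 1² + 0²) = 3/√1 = 3.0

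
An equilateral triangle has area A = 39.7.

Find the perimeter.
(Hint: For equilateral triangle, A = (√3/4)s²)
A = (√3/4)s²  →  s² = 4A/√3 = 4·39.7/√3 = 91.6832
s = 9.57514
Perimeter = 3s = 28.73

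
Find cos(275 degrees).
cos(275 degrees) = 0.0872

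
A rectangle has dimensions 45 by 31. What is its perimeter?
Perimeter = 2 * (length + width)
Perimeter = 2 * (45 + 31)
Perimeter = 2 * 76
Perimeter = 152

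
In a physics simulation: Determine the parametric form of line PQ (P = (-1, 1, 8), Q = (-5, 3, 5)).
Direction vector d = Q - P = (-4, 2, -3)
x = -1 - 4t, y = 1 + 2t, z = 8 - 3t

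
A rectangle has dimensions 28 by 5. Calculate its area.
Area = length * width
Area = 28 * 5
Area = 140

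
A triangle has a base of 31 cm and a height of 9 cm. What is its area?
Area = (1/2) * base * height
Area = (1/2) * 31 * 9
Area = 139.50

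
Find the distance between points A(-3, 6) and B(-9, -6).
Using the distance formula: d = sqrt((x₂-x₁)² + (y₂-y₁)²)
dx = (-9) - (-3) = -6
dy = (-6) - 6 = -12
d = sqrt((-6)² + (-12)²) = sqrt(36 + 144) = sqrt(180) = 13.42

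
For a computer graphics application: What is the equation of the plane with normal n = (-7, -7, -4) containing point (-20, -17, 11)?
d = n·P = (-7)(-20) + (-7)(-17) + (-4)(11) = 215
Plane: -7x - 7y - 4z = 215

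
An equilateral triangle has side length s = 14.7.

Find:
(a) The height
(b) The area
(a) Height h = s·√3/2 = 14.7·√3/2 = 12.73
(b) Area = (√3/4)·s² = (√3/4)·14.7² = (√3/4)·216.09 = 93.57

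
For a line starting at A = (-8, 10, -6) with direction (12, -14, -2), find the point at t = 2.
P(2) = (-8 + 12(2), 10 + (-14)(2), -6 + (-2)(2)) = (16, -18, -10)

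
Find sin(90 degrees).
sin(90 degrees) = 1
Decimal approximation: 1.0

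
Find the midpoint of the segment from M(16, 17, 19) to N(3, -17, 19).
Midpoint = ((16+3)/2, (17-17)/2, (19+19)/2) = (9.5, 0, 19)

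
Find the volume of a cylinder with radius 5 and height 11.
Volume = pi * r² * h
Volume = pi * 5² * 11
Volume = pi * 25 * 11
Volume = pi * 275
Volume = 863.94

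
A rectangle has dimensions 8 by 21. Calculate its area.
Area = length * width
Area = 8 * 21
Area = 168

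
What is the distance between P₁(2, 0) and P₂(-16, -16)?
Using the distance formula: d = sqrt((x₂-x₁)² + (y₂-y₁)²)
dx = (-16) - 2 = -18
dy = (-16) - 0 = -16
d = sqrt((-18)² + (-16)²) = sqrt(324 + 256) = sqrt(580) = 24.08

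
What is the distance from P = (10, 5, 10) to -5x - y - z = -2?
d = |(-5)(10) + (-1)(5) + (-1)(10) - (-2)| / √((-5)² + (-1)² + (-1)²) = 63/√27 = 12.12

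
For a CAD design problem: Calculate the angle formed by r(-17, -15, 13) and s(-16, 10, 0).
r·s = 122, |r|² = 683, |s|² = 356
cos θ = 122/√243148 ≈ 0.2474
θ ≈ 75.68°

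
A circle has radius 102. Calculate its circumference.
Circumference = 2 * pi * r
Circumference = 2 * pi * 102
Circumference = 640.88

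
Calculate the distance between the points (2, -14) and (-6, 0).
Using the distance formula: d = sqrt((x₂-x₁)² + (y₂-y₁)²)
dx = (-6) - 2 = -8
dy = 0 - (-14) = 14
d = sqrt((-8)² + 14²) = sqrt(64 + 196) = sqrt(260) = 16.12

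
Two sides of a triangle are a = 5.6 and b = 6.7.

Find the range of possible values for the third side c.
By the triangle inequality: |a - b| < c < a + b
|5.6 - 6.7| < c < 5.6 + 6.7
1.1 < c < 12.3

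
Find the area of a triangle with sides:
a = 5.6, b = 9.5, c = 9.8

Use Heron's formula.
s = (a+b+c)/2 = (5.6+9.5+9.8)/2 = 12.45
A = √(s(s-a)(s-b)(s-c)) = √(12.45·6.85·2.95·2.65)
A = √666.696 = 25.82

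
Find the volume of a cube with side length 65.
Volume = s³
Volume = 65³
Volume = 274625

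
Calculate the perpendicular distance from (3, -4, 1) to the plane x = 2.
d = |1(3) + 0(-4) + 0(1) - (2)| / √(1² + 0² + 0²) = 1/√1 = 1.0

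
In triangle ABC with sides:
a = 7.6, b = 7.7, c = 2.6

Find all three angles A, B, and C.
By the law of cosines:
cos(A) = (b² + c² - a²)/(2bc) = 0.207043  →  A = 78.05°
cos(B) = (a² + c² - b²)/(2ac) = 0.132338  →  B = 82.4°
cos(C) = (a² + b² - c²)/(2ab) = 0.942327  →  C = 19.55°
Check: A + B + C = 180.0° ✓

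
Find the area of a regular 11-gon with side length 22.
For a regular 11-gon with side length s = 22:
Apothem a = s / (2*tan(pi/11)) = 22 / (2*tan(pi/11)) ≈ 37.4626
Perimeter P = 11 * 22 = 242
Area = (1/2) * P * a = (1/2) * 242 * 37.4626 = 4532.97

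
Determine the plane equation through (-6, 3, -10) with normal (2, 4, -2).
d = n·P = (2)(-6) + (4)(3) + (-2)(-10) = 20
Plane: 2x + 4y - 2z = 20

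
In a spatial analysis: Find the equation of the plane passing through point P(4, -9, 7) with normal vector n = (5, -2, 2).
d = n·P = (5)(4) + (-2)(-9) + (2)(7) = 52
Plane: 5x - 2y + 2z = 52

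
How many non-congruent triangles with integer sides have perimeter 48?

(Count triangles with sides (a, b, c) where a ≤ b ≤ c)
With a ≤ b ≤ c and a + b + c = 48, the triangle inequality a + b > c gives c < 48/2, so c ≤ 23.
Iterate a from 1 to ⌊p/3⌋ = 16; for each a, b ranges from a to ⌊(p−a)/2⌋ with c = p − a − b, keeping only c ≥ b.
Triples: (2, 23, 23), (3, 22, 23), (4, 21, 23), …
Count = 48 triangles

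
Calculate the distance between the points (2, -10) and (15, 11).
Using the distance formula: d = sqrt((x₂-x₁)² + (y₂-y₁)²)
dx = 15 - 2 = 13
dy = 11 - (-10) = 21
d = sqrt(13² + 21²) = sqrt(169 + 441) = sqrt(610) = 24.70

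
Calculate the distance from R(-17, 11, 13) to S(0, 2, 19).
d = √[(17)² + (-9)² + (6)²] = √406 = 20.15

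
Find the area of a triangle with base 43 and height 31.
Area = (1/2) * base * height
Area = (1/2) * 43 * 31
Area = 666.50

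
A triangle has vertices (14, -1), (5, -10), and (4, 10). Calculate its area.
Using the coordinate formula: Area = (1/2)|x₁(y₂-y₃) + x₂(y₃-y₁) + x₃(y₁-y₂)|
Area = (1/2)|14((-10)-10) + 5(10-(-1)) + 4((-1)-(-10))|
Area = (1/2)|14*(-20) + 5*11 + 4*9|
Area = (1/2)|(-280) + 55 + 36|
Area = (1/2)*189 = 94.50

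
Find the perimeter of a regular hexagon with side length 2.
Perimeter = number of sides * side length
Perimeter = 6 * 2
Perimeter = 12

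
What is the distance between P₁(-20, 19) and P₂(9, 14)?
Using the distance formula: d = sqrt((x₂-x₁)² + (y₂-y₁)²)
dx = 9 - (-20) = 29
dy = 14 - 19 = -5
d = sqrt(29² + (-5)²) = sqrt(841 + 25) = sqrt(866) = 29.43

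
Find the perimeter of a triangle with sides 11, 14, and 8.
Perimeter = sum of all sides
Perimeter = 11 + 14 + 8
Perimeter = 33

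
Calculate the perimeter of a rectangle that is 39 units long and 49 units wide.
Perimeter = 2 * (length + width)
Perimeter = 2 * (39 + 49)
Perimeter = 2 * 88
Perimeter = 176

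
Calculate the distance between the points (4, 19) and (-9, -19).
Using the distance formula: d = sqrt((x₂-x₁)² + (y₂-y₁)²)
dx = (-9) - 4 = -13
dy = (-19) - 19 = -38
d = sqrt((-13)² + (-38)²) = sqrt(169 + 1444) = sqrt(1613) = 40.16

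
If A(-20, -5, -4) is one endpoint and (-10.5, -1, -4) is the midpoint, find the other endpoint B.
B = (2×(-10.5) - (-20), 2×(-1) - (-5), 2×(-4) - (-4)) = (-1, 3, -4)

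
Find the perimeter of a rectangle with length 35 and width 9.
Perimeter = 2 * (length + width)
Perimeter = 2 * (35 + 9)
Perimeter = 2 * 44
Perimeter = 88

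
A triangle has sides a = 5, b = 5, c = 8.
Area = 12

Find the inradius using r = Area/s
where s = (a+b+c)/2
s = (5+5+8)/2 = 9
r = Area/s = 12/9 = 1.333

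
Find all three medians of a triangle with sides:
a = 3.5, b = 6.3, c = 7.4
Using m_x = ½√(2y² + 2z² - x²):
m_a = ½√(2·6.3² + 2·7.4² - 3.5²) = ½√176.65 = 6.645
m_b = ½√(2·3.5² + 2·7.4² - 6.3²) = ½√94.33 = 4.856
m_c = ½√(2·3.5² + 2·6.3² - 7.4²) = ½√49.12 = 3.504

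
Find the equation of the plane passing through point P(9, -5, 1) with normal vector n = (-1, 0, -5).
d = n·P = (-1)(9) + (0)(-5) + (-5)(1) = -14
Plane: -x - 5z = -14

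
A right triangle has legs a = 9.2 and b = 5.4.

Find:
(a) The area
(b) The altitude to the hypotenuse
(a) Area = ½ab = ½·9.2·5.4 = 24.84
(b) Hypotenuse c = √(9.2² + 5.4²) = √113.8 = 10.6677
    Area = ½·c·h_c  →  h_c = 2·Area/c = 2·24.84/10.6677 = 4.657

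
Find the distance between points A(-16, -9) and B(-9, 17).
Using the distance formula: d = sqrt((x₂-x₁)² + (y₂-y₁)²)
dx = (-9) - (-16) = 7
dy = 17 - (-9) = 26
d = sqrt(7² + 26²) = sqrt(49 + 676) = sqrt(725) = 26.93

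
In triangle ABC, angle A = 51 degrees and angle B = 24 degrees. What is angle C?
Sum of angles in a triangle = 180 degrees
Third angle = 180 - 51 - 24
Third angle = 105 degrees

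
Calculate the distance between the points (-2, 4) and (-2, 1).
Using the distance formula: d = sqrt((x₂-x₁)² + (y₂-y₁)²)
dx = (-2) - (-2) = 0
dy = 1 - 4 = -3
d = sqrt(0² + (-3)²) = sqrt(0 + 9) = sqrt(9) = 3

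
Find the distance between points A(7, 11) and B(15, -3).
Using the distance formula: d = sqrt((x₂-x₁)² + (y₂-y₁)²)
dx = 15 - 7 = 8
dy = (-3) - 11 = -14
d = sqrt(8² + (-14)²) = sqrt(64 + 196) = sqrt(260) = 16.12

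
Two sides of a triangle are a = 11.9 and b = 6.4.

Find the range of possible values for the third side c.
By the triangle inequality: |a - b| < c < a + b
|11.9 - 6.4| < c < 11.9 + 6.4
5.5 < c < 18.3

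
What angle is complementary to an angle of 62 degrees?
Complementary angles sum to 90 degrees.
Other angle = 90 - 62
Other angle = 28 degrees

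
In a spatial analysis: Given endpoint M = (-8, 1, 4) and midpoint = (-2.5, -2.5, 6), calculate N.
N = (2×(-2.5) - (-8), 2×(-2.5) - 1, 2×6 - 4) = (3, -6, 8)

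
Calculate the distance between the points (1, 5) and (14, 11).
Using the distance formula: d = sqrt((x₂-x₁)² + (y₂-y₁)²)
dx = 14 - 1 = 13
dy = 11 - 5 = 6
d = sqrt(13² + 6²) = sqrt(169 + 36) = sqrt(205) = 14.32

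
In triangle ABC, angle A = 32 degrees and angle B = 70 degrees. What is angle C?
Sum of angles in a triangle = 180 degrees
Third angle = 180 - 32 - 70
Third angle = 78 degrees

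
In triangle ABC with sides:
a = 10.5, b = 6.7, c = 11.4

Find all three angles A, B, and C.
By the law of cosines:
cos(A) = (b² + c² - a²)/(2bc) = 0.422886  →  A = 64.98°
cos(B) = (a² + c² - b²)/(2ac) = 0.815873  →  B = 35.33°
cos(C) = (a² + b² - c²)/(2ab) = 0.178962  →  C = 79.69°
Check: A + B + C = 180.0° ✓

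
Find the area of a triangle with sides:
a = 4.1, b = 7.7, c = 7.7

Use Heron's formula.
s = (a+b+c)/2 = (4.1+7.7+7.7)/2 = 9.75
A = √(s(s-a)(s-b)(s-c)) = √(9.75·5.65·2.05·2.05)
A = √231.505 = 15.22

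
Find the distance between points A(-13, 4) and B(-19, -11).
Using the distance formula: d = sqrt((x₂-x₁)² + (y₂-y₁)²)
dx = (-19) - (-13) = -6
dy = (-11) - 4 = -15
d = sqrt((-6)² + (-15)²) = sqrt(36 + 225) = sqrt(261) = 16.16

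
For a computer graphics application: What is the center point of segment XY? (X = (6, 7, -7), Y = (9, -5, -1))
Midpoint = ((6+9)/2, (7-5)/2, (-7-1)/2) = (7.5, 1, -4)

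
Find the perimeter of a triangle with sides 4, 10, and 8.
Perimeter = sum of all sides
Perimeter = 4 + 10 + 8
Perimeter = 22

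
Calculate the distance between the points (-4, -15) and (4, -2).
Using the distance formula: d = sqrt((x₂-x₁)² + (y₂-y₁)²)
dx = 4 - (-4) = 8
dy = (-2) - (-15) = 13
d = sqrt(8² + 13²) = sqrt(64 + 169) = sqrt(233) = 15.26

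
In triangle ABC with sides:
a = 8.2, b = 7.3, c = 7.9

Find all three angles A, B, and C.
By the law of cosines:
cos(A) = (b² + c² - a²)/(2bc) = 0.420149  →  A = 65.16°
cos(B) = (a² + c² - b²)/(2ac) = 0.589379  →  B = 53.89°
cos(C) = (a² + b² - c²)/(2ab) = 0.485466  →  C = 60.96°
Check: A + B + C = 180.0° ✓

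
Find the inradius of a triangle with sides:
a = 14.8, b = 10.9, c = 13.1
s = (a+b+c)/2 = (14.8+10.9+13.1)/2 = 19.4
Area = √(s(s-a)(s-b)(s-c)) = √(19.4·4.6·8.5·6.3) = 69.1289
r = Area/s = 69.1289/19.4 = 3.563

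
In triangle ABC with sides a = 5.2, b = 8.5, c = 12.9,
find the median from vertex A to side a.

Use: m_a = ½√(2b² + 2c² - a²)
m_a = ½√(2·8.5² + 2·12.9² - 5.2²)
m_a = ½√(144.5 + 332.82 - 27.04) = ½√450.28 = 10.61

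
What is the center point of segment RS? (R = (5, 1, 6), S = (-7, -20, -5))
Midpoint = ((5-7)/2, (1-20)/2, (6-5)/2) = (-1, -9.5, 0.5)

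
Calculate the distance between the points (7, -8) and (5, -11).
Using the distance formula: d = sqrt((x₂-x₁)² + (y₂-y₁)²)
dx = 5 - 7 = -2
dy = (-11) - (-8) = -3
d = sqrt((-2)² + (-3)²) = sqrt(4 + 9) = sqrt(13) = 3.61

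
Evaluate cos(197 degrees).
cos(197 degrees) = -0.9563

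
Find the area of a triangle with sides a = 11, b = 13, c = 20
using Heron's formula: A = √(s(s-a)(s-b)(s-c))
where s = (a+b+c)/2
s = (11+13+20)/2 = 22
A = √(22·11·9·2) = √4356 = 66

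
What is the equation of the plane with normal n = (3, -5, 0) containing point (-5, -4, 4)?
d = n·P = (3)(-5) + (-5)(-4) + (0)(4) = 5
Plane: 3x - 5y = 5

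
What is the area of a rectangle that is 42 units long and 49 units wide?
Area = length * width
Area = 42 * 49
Area = 2058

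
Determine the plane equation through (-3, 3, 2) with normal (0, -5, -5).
d = n·P = (0)(-3) + (-5)(3) + (-5)(2) = -25
Plane: -5y - 5z = -25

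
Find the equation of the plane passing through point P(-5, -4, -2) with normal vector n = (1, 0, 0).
d = n·P = (1)(-5) + (0)(-4) + (0)(-2) = -5
Plane: x = -5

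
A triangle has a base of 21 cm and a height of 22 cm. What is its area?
Area = (1/2) * base * height
Area = (1/2) * 21 * 22
Area = 231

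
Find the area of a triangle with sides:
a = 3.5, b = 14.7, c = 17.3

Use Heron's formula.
s = (a+b+c)/2 = (3.5+14.7+17.3)/2 = 17.75
A = √(s(s-a)(s-b)(s-c)) = √(17.75·14.25·3.05·0.45)
A = √347.157 = 18.63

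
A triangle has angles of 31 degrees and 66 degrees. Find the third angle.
Sum of angles in a triangle = 180 degrees
Third angle = 180 - 31 - 66
Third angle = 83 degrees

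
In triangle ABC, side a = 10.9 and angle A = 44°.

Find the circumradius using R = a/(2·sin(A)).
R = a/(2·sin(A)) = 10.9/(2·sin(44°))
R = 10.9/(2·0.694658) = 10.9/1.389317 = 7.846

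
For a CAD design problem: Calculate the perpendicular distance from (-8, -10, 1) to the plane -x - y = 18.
d = |(-1)(-8) + (-1)(-10) + 0(1) - (18)| / √((-1)² + (-1)² + 0²) = 0/√2 = 0.0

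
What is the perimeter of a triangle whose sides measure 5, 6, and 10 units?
Perimeter = sum of all sides
Perimeter = 5 + 6 + 10
Perimeter = 21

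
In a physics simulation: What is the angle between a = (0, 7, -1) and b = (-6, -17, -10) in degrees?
a·b = -109, |a|² = 50, |b|² = 425
cos θ = -109/√21250 ≈ -0.7477
θ ≈ 138.4°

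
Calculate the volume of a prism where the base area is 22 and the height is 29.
Volume = base area * height
Volume = 22 * 29
Volume = 638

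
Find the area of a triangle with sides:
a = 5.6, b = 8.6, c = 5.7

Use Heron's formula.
s = (a+b+c)/2 = (5.6+8.6+5.7)/2 = 9.95
A = √(s(s-a)(s-b)(s-c)) = √(9.95·4.35·1.35·4.25)
A = √248.333 = 15.76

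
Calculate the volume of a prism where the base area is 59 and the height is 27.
Volume = base area * height
Volume = 59 * 27
Volume = 1593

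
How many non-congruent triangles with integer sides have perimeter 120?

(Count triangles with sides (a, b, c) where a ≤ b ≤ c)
With a ≤ b ≤ c and a + b + c = 120, the triangle inequality a + b > c gives c < 120/2, so c ≤ 59.
Iterate a from 1 to ⌊p/3⌋ = 40; for each a, b ranges from a to ⌊(p−a)/2⌋ with c = p − a − b, keeping only c ≥ b.
Triples: (2, 59, 59), (3, 58, 59), (4, 57, 59), …
Count = 300 triangles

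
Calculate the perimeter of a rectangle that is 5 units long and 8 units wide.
Perimeter = 2 * (length + width)
Perimeter = 2 * (5 + 8)
Perimeter = 2 * 13
Perimeter = 26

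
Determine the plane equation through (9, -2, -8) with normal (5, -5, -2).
d = n·P = (5)(9) + (-5)(-2) + (-2)(-8) = 71
Plane: 5x - 5y - 2z = 71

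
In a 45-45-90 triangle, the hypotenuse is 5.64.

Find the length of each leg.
In a 45-45-90 triangle, hypotenuse = leg·√2  →  leg = hypotenuse/√2
leg = 5.64/√2 = 3.988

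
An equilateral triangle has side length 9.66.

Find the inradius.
For an equilateral triangle, r = s/(2√3) where s is the side.
r = 9.66/(2√3) = 9.66/3.464102 = 2.789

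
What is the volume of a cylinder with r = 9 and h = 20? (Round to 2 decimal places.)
Volume = pi * r² * h
Volume = pi * 9² * 20
Volume = pi * 81 * 20
Volume = pi * 1620
Volume = 5089.38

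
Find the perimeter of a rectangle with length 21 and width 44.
Perimeter = 2 * (length + width)
Perimeter = 2 * (21 + 44)
Perimeter = 2 * 65
Perimeter = 130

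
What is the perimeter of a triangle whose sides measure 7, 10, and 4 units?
Perimeter = sum of all sides
Perimeter = 7 + 10 + 4
Perimeter = 21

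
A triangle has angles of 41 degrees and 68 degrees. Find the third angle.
Sum of angles in a triangle = 180 degrees
Third angle = 180 - 41 - 68
Third angle = 71 degrees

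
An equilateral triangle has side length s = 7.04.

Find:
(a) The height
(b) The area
(a) Height h = s·√3/2 = 7.04·√3/2 = 6.097
(b) Area = (√3/4)·s² = (√3/4)·7.04² = (√3/4)·49.5616 = 21.46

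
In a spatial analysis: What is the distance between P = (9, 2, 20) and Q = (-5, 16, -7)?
d = √[(-14)² + (14)² + (-27)²] = √1121 = 33.48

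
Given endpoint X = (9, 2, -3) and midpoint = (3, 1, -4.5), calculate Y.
Y = (2×3 - 9, 2×1 - 2, 2×(-4.5) - (-3)) = (-3, 0, -6)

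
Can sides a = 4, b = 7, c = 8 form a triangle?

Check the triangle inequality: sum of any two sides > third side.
Yes, triangle inequality satisfied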